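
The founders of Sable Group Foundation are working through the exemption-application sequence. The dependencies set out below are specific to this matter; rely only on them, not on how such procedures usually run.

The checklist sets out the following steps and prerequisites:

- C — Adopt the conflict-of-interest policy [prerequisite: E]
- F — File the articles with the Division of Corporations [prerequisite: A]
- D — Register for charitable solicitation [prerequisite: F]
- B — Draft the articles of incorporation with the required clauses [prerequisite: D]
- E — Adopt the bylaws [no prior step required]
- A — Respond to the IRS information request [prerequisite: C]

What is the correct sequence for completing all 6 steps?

E C A F D B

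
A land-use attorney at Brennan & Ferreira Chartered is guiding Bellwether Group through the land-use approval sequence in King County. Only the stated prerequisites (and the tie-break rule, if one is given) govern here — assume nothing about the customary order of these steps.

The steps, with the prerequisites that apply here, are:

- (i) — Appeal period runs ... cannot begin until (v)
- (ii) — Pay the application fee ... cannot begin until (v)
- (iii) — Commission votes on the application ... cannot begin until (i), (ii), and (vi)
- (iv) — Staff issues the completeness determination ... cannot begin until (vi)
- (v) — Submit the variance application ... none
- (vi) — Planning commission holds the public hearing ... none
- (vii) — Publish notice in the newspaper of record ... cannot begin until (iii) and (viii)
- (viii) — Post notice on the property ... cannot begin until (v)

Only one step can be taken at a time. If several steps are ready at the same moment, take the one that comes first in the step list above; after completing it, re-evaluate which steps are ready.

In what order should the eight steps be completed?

(v) and (vi) have no prerequisites; (v) is listed earlier, so (v) is first.
(i), (ii) and (viii) now also ready, so the ready set is {(i), (ii), (vi), (viii)}; (i) is listed earlier → (i).
Ready: (ii), (vi) and (viii). (ii) is listed earlier → (ii).
(vi) and (viii) are both available; (vi) is listed earlier → (vi).
Ready: (iii), (iv) and (viii). (iii) is listed earlier → (iii).
Ready: (iv) and (viii). (iv) is listed earlier → (iv).
(viii) needed (v), now all done → (viii).
(vii) needed (iii) and (viii), now all done → (vii).

(v) (i) (ii) (vi) (iii) (iv) (viii) (vii)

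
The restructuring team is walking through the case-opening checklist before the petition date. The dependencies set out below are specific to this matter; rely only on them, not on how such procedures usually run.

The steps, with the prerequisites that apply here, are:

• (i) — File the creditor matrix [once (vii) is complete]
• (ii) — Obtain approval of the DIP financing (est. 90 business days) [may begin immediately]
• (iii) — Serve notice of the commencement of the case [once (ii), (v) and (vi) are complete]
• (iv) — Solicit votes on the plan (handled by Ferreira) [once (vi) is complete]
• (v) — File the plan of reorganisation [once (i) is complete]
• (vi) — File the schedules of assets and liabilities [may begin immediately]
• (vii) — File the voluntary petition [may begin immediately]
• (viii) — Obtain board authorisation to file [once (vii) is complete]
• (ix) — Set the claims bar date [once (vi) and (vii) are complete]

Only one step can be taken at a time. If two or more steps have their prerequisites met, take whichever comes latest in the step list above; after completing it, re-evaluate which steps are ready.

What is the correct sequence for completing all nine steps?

(vii), (viii), (vi), (ix), (iv), (ii), (i), (v), (iii)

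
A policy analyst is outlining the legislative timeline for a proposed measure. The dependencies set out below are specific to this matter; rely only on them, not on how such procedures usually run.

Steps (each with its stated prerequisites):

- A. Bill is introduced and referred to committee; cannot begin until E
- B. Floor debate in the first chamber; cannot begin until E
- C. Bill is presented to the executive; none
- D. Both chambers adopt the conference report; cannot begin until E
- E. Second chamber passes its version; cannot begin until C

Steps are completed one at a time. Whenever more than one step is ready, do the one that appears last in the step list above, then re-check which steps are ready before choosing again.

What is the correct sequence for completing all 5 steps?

C has no prerequisites → C first.
E needed C, now all done → E.
D, B and A are all available; D is listed later → D.
B and A are both available; B is listed later → B.
A needed E, now all done → A.

C, E, D, B, A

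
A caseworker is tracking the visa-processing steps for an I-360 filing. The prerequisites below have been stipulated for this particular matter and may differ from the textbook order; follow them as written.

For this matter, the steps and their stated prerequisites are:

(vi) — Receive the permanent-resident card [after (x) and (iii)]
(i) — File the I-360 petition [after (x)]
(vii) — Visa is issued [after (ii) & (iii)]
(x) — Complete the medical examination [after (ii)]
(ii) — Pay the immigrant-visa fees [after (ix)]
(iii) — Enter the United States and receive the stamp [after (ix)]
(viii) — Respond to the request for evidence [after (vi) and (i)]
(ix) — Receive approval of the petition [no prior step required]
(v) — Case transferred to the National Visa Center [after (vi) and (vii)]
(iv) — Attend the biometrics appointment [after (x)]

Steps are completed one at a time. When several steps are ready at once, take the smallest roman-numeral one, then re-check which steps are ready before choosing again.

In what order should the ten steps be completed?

(ix) (ii) (iii) (vii) (x) (i) (iv) (vi) (v) (viii)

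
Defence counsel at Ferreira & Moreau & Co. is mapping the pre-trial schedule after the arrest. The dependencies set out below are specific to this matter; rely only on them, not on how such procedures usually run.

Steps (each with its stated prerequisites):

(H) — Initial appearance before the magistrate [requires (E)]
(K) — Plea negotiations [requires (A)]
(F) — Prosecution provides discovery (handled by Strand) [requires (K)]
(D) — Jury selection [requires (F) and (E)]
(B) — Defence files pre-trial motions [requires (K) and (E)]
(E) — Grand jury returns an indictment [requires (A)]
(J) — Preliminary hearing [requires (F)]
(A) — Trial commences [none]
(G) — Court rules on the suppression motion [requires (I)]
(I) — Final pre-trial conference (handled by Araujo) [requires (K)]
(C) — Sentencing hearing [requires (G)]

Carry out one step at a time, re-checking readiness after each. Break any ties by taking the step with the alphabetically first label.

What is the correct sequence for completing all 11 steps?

Only (A) has no prerequisites, so it is first.
(E) and (K) are both available; (E) has the earlier label → (E).
(H) now also ready, so the ready set is {(H), (K)}; (H) has the earlier label → (H).
That leaves (K) as the only ready step → (K).
(B), (F) and (I) are all available; (B) has the earlier label → (B).
(F) and (I) are both available; (F) has the earlier label → (F).
(D) and (J) now also ready, so the ready set is {(D), (I), (J)}; (D) has the earlier label → (D).
Now (I) and (J) have their prerequisites met. (I) has the earlier label, so (I) next.
(G) now also ready, so the ready set is {(G), (J)}; (G) has the earlier label → (G).
(C) now also ready, so the ready set is {(C), (J)}; (C) has the earlier label → (C).
(J) is the only step now ready → (J).

(A), (E), (H), (K), (B), (F), (D), (I), (G), (C), (J)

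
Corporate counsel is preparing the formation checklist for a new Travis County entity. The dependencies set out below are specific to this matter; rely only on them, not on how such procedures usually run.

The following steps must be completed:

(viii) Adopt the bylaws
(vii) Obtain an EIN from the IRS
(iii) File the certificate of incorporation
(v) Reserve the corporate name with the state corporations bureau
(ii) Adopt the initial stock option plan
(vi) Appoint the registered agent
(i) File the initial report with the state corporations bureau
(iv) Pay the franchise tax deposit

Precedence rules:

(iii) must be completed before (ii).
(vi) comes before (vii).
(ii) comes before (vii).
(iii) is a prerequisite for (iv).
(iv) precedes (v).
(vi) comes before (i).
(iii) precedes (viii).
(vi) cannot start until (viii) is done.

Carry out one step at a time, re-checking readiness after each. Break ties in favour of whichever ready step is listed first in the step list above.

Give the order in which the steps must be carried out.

(iii) has no prerequisites → (iii) first.
(viii), (ii) and (iv) are all available; (viii) is listed earlier → (viii).
Now (ii), (vi) and (iv) have their prerequisites met. (ii) is listed earlier, so (ii) next.
Now (vi) and (iv) have their prerequisites met. (vi) is listed earlier, so (vi) next.
Ready: (vii), (i) and (iv). (vii) is listed earlier → (vii).
(i) and (iv) are both available; (i) is listed earlier → (i).
(iv) needed (iii), now all done → (iv).
(v) needed (iv), now all done → (v).

(iii) → (viii) → (ii) → (vi) → (vii) → (i) → (iv) → (v)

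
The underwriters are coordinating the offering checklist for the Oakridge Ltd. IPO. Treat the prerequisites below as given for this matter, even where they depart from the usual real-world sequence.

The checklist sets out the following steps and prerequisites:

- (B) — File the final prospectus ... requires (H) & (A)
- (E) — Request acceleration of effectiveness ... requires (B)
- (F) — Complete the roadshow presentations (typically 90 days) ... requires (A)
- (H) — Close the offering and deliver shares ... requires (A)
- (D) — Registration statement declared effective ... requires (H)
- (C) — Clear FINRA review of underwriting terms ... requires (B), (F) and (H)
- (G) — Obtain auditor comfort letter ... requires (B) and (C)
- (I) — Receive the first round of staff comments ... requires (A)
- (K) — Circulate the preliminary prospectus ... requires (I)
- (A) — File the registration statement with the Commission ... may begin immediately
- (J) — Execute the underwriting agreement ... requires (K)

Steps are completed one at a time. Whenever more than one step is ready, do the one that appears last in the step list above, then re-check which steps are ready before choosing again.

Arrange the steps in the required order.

(A) is the only step with nothing outstanding, so it goes first.
Ready: (I), (H) and (F). (I) is listed later → (I).
(K) now also ready, so the ready set is {(K), (H), (F)}; (K) is listed later → (K).
(J), (H) and (F) are all available; (J) is listed later → (J).
Now (H) and (F) have their prerequisites met. (H) is listed later, so (H) next.
(D) and (B) now also ready, so the ready set is {(D), (F), (B)}; (D) is listed later → (D).
(F) and (B) are both available; (F) is listed later → (F).
(B) needed (A) and (H), now all done → (B).
Ready: (C) and (E). (C) is listed later → (C).
(G) now also ready, so the ready set is {(G), (E)}; (G) is listed later → (G).
(E) needed (B), now all done → (E).

(A) → (I) → (K) → (J) → (H) → (D) → (F) → (B) → (C) → (G) → (E)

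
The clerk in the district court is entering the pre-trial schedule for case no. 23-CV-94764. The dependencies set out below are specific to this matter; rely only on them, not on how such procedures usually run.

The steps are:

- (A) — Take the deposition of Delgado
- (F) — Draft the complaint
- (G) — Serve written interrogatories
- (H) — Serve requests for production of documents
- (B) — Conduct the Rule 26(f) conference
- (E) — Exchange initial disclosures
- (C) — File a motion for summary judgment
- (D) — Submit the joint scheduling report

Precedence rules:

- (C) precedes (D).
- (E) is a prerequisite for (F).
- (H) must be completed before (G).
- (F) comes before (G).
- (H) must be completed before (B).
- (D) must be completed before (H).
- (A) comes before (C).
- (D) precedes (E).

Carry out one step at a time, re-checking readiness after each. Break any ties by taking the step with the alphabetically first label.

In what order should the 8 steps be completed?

Only (A) has no prerequisites, so it is first.
Next only (C) has its prerequisites met → (C).
(D) is the only step now ready → (D).
(E) and (H) are both available; (E) has the earlier label → (E).
Now (F) and (H) have their prerequisites met. (F) has the earlier label, so (F) next.
(H) needed (D), now all done → (H).
Ready: (B) and (G). (B) has the earlier label → (B).
That leaves (G) as the only ready step → (G).

(A), (C), (D), (E), (F), (H), (B), (G)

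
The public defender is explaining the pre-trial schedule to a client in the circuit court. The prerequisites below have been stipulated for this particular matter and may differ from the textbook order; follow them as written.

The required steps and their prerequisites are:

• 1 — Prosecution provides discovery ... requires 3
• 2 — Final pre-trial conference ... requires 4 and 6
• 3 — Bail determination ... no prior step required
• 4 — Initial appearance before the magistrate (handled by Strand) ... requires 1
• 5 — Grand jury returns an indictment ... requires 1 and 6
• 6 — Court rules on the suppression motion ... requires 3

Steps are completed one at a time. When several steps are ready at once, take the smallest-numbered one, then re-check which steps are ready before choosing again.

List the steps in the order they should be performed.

3 1 4 6 2 5

3 has no prerequisites → 3 first.
Now 1 and 6 have their prerequisites met. 1 has the earlier label, so 1 next.
4 and 6 are both available; 4 has the earlier label → 4.
6 needed 3, now all done → 6.
Ready: 2 and 5. 2 has the earlier label → 2.
5 needed 1 and 6, now all done → 5.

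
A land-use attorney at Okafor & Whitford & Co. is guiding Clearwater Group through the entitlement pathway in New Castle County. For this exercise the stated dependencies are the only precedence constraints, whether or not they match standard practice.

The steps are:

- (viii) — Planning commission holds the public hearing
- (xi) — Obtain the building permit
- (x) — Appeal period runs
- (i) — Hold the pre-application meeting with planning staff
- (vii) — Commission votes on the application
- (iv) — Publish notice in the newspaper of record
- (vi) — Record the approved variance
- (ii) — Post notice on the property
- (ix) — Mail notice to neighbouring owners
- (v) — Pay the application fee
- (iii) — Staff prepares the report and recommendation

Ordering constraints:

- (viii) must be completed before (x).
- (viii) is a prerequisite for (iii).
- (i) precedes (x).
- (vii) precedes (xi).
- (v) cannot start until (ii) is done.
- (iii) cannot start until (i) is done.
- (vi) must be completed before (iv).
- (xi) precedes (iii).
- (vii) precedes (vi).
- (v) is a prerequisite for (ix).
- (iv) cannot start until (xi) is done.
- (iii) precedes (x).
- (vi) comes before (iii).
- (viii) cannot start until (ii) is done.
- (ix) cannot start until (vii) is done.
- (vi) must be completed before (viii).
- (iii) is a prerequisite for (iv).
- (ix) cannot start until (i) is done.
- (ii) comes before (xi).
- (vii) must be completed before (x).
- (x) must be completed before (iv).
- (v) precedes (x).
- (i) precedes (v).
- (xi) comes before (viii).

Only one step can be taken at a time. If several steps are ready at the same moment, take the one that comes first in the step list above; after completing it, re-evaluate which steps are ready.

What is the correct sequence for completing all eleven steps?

(i) (vii) (vi) (ii) (xi) (viii) (v) (ix) (iii) (x) (iv)

Nothing is required for (i), (vii) and (ii). (i) is listed earlier → (i) first.
Ready: (vii) and (ii). (vii) is listed earlier → (vii).
(vi) now also ready, so the ready set is {(vi), (ii)}; (vi) is listed earlier → (vi).
Next only (ii) has its prerequisites met → (ii).
Now (xi) and (v) have their prerequisites met. (xi) is listed earlier, so (xi) next.
(viii) now also ready, so the ready set is {(viii), (v)}; (viii) is listed earlier → (viii).
(iii) now also ready, so the ready set is {(v), (iii)}; (v) is listed earlier → (v).
(ix) now also ready, so the ready set is {(ix), (iii)}; (ix) is listed earlier → (ix).
Next only (iii) has its prerequisites met → (iii).
(x) needed (viii), (i), (vii), (v) and (iii), now all done → (x).
That leaves (iv) as the only ready step → (iv).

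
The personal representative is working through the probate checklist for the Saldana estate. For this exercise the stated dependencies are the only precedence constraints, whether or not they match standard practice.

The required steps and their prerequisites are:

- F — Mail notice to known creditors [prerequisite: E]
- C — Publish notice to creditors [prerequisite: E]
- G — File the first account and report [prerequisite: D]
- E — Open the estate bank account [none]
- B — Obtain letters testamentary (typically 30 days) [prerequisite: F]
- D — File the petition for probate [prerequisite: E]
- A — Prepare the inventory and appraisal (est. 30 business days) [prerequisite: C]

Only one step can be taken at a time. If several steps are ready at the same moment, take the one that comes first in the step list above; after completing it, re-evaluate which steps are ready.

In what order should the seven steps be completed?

E has no prerequisites → E first.
F, C and D are all available; F is listed earlier → F.
B now also ready, so the ready set is {C, B, D}; C is listed earlier → C.
B, D and A are all available; B is listed earlier → B.
Ready: D and A. D is listed earlier → D.
G and A are both available; G is listed earlier → G.
A is the only step now ready → A.

E, F, C, B, D, G, A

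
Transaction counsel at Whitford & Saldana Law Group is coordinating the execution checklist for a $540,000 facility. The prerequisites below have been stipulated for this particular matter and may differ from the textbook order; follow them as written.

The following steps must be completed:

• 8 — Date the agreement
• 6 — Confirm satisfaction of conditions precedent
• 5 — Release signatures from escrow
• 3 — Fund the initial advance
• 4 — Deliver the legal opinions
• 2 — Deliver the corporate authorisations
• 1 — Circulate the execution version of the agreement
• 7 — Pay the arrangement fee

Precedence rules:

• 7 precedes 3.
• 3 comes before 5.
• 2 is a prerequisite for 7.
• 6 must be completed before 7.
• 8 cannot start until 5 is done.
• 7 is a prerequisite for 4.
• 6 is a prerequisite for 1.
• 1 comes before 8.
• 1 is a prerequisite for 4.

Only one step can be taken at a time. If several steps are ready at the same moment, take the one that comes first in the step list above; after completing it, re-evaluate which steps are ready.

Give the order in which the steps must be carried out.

6, 2, 1, 7, 3, 5, 8, 4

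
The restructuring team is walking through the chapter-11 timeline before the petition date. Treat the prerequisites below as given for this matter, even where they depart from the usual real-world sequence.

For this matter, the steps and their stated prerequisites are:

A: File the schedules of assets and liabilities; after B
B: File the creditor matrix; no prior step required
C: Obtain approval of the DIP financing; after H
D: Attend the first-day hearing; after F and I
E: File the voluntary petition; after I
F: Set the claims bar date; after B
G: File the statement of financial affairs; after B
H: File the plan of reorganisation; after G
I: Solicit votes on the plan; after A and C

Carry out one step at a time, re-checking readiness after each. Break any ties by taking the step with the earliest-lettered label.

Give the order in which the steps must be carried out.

B has no prerequisites → B first.
Now A, F and G have their prerequisites met. A has the earlier label, so A next.
Now F and G have their prerequisites met. F has the earlier label, so F next.
That leaves G as the only ready step → G.
That leaves H as the only ready step → H.
C is the only step now ready → C.
I is the only step now ready → I.
D and E are both available; D has the earlier label → D.
E needed I, now all done → E.

B, A, F, G, H, C, I, D, E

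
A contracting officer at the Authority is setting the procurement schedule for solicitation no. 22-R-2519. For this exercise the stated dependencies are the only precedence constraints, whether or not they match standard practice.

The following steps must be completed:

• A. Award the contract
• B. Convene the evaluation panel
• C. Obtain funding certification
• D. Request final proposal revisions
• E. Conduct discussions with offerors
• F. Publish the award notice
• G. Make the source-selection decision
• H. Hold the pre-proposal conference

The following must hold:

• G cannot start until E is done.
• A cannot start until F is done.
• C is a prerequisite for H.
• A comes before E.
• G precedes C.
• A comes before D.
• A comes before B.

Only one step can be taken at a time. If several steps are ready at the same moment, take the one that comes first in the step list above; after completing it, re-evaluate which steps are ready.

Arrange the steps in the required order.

F, A, B, D, E, G, C, H

Only F has no prerequisites, so it is first.
That leaves A as the only ready step → A.
Ready: B, D and E. B is listed earlier → B.
Ready: D and E. D is listed earlier → D.
E is the only step now ready → E.
Next only G has its prerequisites met → G.
Next only C has its prerequisites met → C.
Next only H has its prerequisites met → H.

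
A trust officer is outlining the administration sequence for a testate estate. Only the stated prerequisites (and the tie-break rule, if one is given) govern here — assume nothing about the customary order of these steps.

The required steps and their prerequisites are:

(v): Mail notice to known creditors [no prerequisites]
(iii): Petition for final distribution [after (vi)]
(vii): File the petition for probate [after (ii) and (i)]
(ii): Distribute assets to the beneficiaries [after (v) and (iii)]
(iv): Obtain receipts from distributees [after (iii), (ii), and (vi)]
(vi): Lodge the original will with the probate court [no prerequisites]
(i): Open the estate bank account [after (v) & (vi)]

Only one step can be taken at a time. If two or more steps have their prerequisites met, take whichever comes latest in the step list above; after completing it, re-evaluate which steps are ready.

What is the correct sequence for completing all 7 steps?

(vi) → (iii) → (v) → (i) → (ii) → (iv) → (vii)

Nothing is required for (vi) and (v). (vi) is listed later → (vi) first.
Now (iii) and (v) have their prerequisites met. (iii) is listed later, so (iii) next.
(v) is the only step now ready → (v).
Now (i) and (ii) have their prerequisites met. (i) is listed later, so (i) next.
(ii) needed (iii) and (v), now all done → (ii).
Now (iv) and (vii) have their prerequisites met. (iv) is listed later, so (iv) next.
(vii) needed (i) and (ii), now all done → (vii).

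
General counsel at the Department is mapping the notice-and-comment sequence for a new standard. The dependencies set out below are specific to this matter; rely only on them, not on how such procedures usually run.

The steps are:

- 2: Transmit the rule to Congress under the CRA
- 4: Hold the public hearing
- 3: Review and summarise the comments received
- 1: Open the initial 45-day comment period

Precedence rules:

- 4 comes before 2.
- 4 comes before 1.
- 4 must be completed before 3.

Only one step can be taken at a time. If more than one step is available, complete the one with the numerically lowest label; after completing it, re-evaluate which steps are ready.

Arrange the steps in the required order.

4 1 2 3

4 has no prerequisites → 4 first.
1, 2 and 3 are all available; 1 has the earlier label → 1.
2 and 3 are both available; 2 has the earlier label → 2.
3 needed 4, now all done → 3.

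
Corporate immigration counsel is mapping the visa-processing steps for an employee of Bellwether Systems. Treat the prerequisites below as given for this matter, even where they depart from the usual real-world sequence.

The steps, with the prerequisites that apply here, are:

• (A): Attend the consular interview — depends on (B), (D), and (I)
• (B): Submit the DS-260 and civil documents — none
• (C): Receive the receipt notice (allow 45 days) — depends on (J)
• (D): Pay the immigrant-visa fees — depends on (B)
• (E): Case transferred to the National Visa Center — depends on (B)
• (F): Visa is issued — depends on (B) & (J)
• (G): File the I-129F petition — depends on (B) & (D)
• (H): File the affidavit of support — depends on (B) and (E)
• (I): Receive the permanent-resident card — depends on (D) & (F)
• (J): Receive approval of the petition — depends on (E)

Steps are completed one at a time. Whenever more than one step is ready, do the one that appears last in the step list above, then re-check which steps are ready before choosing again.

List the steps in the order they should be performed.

(B) is the only step with nothing outstanding, so it goes first.
Now (E) and (D) have their prerequisites met. (E) is listed later, so (E) next.
(J) and (H) now also ready, so the ready set is {(J), (H), (D)}; (J) is listed later → (J).
(F) and (C) now also ready, so the ready set is {(H), (F), (D), (C)}; (H) is listed later → (H).
Ready: (F), (D) and (C). (F) is listed later → (F).
(D) and (C) are both available; (D) is listed later → (D).
(I) and (G) now also ready, so the ready set is {(I), (G), (C)}; (I) is listed later → (I).
Now (G), (C) and (A) have their prerequisites met. (G) is listed later, so (G) next.
Now (C) and (A) have their prerequisites met. (C) is listed later, so (C) next.
(A) needed (I), (D) and (B), now all done → (A).

(B), (E), (J), (H), (F), (D), (I), (G), (C), (A)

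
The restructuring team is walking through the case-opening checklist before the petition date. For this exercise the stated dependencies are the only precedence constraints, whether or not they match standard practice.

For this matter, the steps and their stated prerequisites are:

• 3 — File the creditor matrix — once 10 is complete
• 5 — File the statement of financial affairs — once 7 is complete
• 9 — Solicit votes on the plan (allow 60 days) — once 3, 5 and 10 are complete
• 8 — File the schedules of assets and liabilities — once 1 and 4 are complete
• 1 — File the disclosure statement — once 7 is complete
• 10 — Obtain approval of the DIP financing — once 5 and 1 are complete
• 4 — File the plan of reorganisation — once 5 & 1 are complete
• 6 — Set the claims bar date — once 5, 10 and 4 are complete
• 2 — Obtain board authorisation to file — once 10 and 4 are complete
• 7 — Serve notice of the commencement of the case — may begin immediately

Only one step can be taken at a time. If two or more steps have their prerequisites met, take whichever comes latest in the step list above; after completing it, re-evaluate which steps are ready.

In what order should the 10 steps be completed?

7, 1, 5, 4, 10, 2, 6, 8, 3, 9

7 is the only step with nothing outstanding, so it goes first.
1 and 5 are both available; 1 is listed later → 1.
5 needed 7, now all done → 5.
Ready: 4 and 10. 4 is listed later → 4.
Now 10 and 8 have their prerequisites met. 10 is listed later, so 10 next.
2, 6, 8 and 3 are all available; 2 is listed later → 2.
Now 6, 8 and 3 have their prerequisites met. 6 is listed later, so 6 next.
Ready: 8 and 3. 8 is listed later → 8.
3 is the only step now ready → 3.
That leaves 9 as the only ready step → 9.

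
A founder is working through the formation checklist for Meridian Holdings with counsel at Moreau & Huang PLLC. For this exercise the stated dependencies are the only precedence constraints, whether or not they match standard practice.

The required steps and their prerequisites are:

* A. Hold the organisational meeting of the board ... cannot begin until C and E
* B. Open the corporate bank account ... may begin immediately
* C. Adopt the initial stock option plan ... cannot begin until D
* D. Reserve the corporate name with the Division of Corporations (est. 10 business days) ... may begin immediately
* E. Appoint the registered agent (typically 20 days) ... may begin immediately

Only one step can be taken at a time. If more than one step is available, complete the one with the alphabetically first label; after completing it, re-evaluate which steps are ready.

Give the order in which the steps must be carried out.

B, D, C, E, A

B, D and E have no prerequisites; B has the earlier label, so B is first.
D and E are both available; D has the earlier label → D.
C now also ready, so the ready set is {C, E}; C has the earlier label → C.
Next only E has its prerequisites met → E.
A needed C and E, now all done → A.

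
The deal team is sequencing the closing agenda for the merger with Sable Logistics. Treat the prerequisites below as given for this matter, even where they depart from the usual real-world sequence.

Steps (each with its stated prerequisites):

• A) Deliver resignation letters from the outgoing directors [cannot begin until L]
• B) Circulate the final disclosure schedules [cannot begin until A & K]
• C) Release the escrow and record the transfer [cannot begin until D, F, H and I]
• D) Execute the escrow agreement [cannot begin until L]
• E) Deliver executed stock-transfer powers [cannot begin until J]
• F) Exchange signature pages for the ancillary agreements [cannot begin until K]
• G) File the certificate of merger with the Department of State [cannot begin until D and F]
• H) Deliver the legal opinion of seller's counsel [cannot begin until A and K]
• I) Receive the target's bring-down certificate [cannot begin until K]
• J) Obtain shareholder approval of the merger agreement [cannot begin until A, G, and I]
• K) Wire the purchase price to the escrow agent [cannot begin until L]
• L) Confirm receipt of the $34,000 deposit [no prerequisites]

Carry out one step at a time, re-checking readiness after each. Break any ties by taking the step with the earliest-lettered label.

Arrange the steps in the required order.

L → A → D → K → B → F → G → H → I → C → J → E

Only L has no prerequisites, so it is first.
Now A, D and K have their prerequisites met. A has the earlier label, so A next.
Ready: D and K. D has the earlier label → D.
K needed L, now all done → K.
Ready: B, F, H and I. B has the earlier label → B.
Ready: F, H and I. F has the earlier label → F.
G now also ready, so the ready set is {G, H, I}; G has the earlier label → G.
Now H and I have their prerequisites met. H has the earlier label, so H next.
Next only I has its prerequisites met → I.
C and J are both available; C has the earlier label → C.
J needed A, G and I, now all done → J.
E needed J, now all done → E.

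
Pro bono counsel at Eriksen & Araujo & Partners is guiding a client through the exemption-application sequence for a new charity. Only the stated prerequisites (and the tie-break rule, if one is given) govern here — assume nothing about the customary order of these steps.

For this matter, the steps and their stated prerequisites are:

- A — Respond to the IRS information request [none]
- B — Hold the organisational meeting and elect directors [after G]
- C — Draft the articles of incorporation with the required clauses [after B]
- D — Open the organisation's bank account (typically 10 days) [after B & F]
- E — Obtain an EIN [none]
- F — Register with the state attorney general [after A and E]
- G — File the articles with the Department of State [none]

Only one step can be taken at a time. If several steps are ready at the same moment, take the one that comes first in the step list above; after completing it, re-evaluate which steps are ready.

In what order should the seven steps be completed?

A → E → F → G → B → C → D

Nothing is required for A, E and G. A is listed earlier → A first.
Ready: E and G. E is listed earlier → E.
F and G are both available; F is listed earlier → F.
G is the only step now ready → G.
That leaves B as the only ready step → B.
Now C and D have their prerequisites met. C is listed earlier, so C next.
D needed B and F, now all done → D.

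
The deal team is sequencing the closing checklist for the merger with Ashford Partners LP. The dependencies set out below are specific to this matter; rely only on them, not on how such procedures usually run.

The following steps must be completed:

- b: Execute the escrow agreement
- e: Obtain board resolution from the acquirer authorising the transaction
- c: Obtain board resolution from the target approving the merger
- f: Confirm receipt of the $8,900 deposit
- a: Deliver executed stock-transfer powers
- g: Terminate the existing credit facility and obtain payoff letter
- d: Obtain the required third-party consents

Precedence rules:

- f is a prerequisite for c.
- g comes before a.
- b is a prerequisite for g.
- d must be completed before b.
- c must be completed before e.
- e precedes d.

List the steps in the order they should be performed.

f → c → e → d → b → g → a

f has no prerequisites → f first.
That leaves c as the only ready step → c.
That leaves e as the only ready step → e.
d needed e, now all done → d.
Next only b has its prerequisites met → b.
g needed b, now all done → g.
a is the only step now ready → a.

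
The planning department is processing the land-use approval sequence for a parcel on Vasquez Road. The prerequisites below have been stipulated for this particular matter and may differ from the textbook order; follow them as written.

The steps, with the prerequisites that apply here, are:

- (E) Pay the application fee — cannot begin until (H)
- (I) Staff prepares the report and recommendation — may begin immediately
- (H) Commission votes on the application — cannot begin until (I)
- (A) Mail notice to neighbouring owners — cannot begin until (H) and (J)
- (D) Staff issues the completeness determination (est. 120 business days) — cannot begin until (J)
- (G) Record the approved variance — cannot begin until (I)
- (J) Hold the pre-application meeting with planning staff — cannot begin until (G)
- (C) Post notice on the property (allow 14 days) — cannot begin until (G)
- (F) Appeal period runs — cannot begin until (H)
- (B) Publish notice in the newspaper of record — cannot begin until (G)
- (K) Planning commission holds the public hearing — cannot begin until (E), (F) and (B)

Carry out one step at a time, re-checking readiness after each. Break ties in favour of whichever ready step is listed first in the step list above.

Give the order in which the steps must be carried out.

(I) → (H) → (E) → (G) → (J) → (A) → (D) → (C) → (F) → (B) → (K)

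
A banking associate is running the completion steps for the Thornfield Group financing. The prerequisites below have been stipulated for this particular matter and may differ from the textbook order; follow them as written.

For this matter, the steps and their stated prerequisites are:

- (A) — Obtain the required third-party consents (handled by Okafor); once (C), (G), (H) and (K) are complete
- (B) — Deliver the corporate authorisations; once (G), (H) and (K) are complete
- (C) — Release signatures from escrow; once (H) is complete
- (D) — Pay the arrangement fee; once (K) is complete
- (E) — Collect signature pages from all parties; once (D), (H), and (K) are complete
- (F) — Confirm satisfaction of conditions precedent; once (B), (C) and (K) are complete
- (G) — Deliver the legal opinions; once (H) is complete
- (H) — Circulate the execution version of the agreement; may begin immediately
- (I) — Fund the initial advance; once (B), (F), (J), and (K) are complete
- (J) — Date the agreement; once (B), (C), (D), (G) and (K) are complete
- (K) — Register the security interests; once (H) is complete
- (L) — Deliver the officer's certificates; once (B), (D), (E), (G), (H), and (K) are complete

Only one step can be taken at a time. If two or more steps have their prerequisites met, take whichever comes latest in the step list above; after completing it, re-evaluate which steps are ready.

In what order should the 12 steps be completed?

(H) (K) (G) (D) (E) (C) (B) (L) (J) (F) (I) (A)

(H) has no prerequisites → (H) first.
Now (K), (G) and (C) have their prerequisites met. (K) is listed later, so (K) next.
(D) now also ready, so the ready set is {(G), (D), (C)}; (G) is listed later → (G).
(D), (C) and (B) are all available; (D) is listed later → (D).
Now (E), (C) and (B) have their prerequisites met. (E) is listed later, so (E) next.
Now (C) and (B) have their prerequisites met. (C) is listed later, so (C) next.
(B) and (A) are both available; (B) is listed later → (B).
(L), (J), (F) and (A) are all available; (L) is listed later → (L).
Now (J), (F) and (A) have their prerequisites met. (J) is listed later, so (J) next.
Ready: (F) and (A). (F) is listed later → (F).
(I) and (A) are both available; (I) is listed later → (I).
(A) needed (K), (H), (G) and (C), now all done → (A).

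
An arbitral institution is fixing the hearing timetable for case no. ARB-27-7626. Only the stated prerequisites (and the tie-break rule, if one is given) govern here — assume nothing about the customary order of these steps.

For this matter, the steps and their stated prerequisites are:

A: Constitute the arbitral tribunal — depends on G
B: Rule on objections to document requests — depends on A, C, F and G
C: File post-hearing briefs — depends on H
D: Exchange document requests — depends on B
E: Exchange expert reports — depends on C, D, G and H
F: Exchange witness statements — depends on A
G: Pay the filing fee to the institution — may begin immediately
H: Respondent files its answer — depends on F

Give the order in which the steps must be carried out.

G, A, F, H, C, B, D, E

Only G has no prerequisites, so it is first.
A needed G, now all done → A.
Next only F has its prerequisites met → F.
H needed F, now all done → H.
That leaves C as the only ready step → C.
That leaves B as the only ready step → B.
That leaves D as the only ready step → D.
E needed C, D, G and H, now all done → E.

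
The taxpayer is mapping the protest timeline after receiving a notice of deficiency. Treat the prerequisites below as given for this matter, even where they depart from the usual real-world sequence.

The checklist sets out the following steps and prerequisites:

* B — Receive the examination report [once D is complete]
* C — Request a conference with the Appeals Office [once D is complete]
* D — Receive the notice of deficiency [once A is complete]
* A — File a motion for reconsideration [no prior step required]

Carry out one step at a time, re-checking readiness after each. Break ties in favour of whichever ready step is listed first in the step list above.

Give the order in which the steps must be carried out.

A, D, B, C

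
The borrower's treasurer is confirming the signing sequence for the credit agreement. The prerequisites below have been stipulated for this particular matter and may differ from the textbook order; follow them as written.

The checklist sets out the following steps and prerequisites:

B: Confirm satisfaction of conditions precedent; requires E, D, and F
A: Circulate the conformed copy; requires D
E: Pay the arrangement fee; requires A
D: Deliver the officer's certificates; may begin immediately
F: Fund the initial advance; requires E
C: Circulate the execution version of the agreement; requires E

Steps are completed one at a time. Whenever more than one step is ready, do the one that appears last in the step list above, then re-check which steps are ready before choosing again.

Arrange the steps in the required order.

Only D has no prerequisites, so it is first.
A needed D, now all done → A.
Next only E has its prerequisites met → E.
Ready: C and F. C is listed later → C.
That leaves F as the only ready step → F.
B needed F, D and E, now all done → B.

D → A → E → C → F → B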